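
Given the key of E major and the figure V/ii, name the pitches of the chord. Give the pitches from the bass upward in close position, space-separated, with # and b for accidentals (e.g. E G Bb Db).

C# E# G#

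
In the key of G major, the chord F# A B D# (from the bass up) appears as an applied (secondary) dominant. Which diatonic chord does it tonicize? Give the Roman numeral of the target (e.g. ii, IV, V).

The chord is a dominant seventh chord on B.
A dominant resolves down a perfect fifth: B → E. In G major, E is scale degree 6, i.e. vi.

vi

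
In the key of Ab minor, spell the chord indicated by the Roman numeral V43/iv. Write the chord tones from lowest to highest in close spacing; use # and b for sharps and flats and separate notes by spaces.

The slash means an applied dominant: we want the dominant of iv. In Ab minor, iv is Db minor, and its dominant is built on Ab.
Building a dominant seventh chord on Ab gives Ab-C-Eb-Gb.
The figured bass 43 indicates second inversion, placing the fifth (Eb) in the bass: Eb-Gb-Ab-C.

Eb Gb Ab C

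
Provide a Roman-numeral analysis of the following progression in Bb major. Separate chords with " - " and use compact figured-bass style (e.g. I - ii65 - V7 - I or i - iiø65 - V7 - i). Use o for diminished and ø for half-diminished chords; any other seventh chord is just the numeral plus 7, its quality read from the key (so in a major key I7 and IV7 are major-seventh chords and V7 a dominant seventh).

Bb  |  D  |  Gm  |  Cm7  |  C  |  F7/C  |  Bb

I - V/vi - vi - ii7 - V/V - V43 - I

Bb has root Bb, degree 1 in Bb major, so I.
D is the secondary dominant of vi (major triad on D): V/vi.
Gm: minor triad on G = scale degree 6 → vi.
Cm7: minor seventh chord on C = scale degree 2 → ii7.
C is the secondary dominant of V (major triad on C): V/V.
F7/C has root F, degree 5 in Bb major, so V43.
Bb: major triad on Bb = scale degree 1 → I.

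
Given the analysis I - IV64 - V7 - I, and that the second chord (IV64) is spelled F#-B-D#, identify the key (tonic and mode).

F# major

IV64 is given as F#-B-D# — a major triad with root B.
If B is scale degree 4 and the mode makes that degree carry a major triad, the tonic is F# and the mode is major.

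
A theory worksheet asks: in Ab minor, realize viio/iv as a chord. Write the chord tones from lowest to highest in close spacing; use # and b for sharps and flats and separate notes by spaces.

C Eb Gb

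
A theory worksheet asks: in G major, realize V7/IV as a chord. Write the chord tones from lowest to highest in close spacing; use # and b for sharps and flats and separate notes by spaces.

G B D F

The slash means an applied dominant: we want the dominant of IV. In G major, IV is C major, and its dominant is built on G.
Building a dominant seventh chord on G gives G-B-D-F.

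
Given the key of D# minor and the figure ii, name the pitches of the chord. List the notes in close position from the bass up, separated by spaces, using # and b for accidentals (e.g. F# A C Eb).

E# G# B#

Scale degree 2 in D# minor is E#; here the chord built on it is altered to a minor triad. ii is the minor supertonic, borrowed from the parallel major (the Dorian ii).
So the chord is E#-G#-B#, a minor triad.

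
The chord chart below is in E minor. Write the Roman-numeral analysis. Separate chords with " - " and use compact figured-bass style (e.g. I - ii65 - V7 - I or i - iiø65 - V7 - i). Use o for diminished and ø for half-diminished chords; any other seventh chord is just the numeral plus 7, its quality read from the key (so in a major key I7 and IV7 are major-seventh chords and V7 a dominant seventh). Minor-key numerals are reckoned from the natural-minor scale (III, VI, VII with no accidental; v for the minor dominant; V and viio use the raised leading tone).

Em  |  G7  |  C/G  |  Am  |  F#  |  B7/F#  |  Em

i - V7/VI - VI64 - iv - V/V - V43 - i

Em: root E is the tonic; minor triad there is i.
G7 is the secondary dominant of VI (dominant seventh chord on G): V7/VI.
C/G: major triad on C = scale degree 6 → VI64.
Am: root A is the subdominant; minor triad there is iv.
F#: a major triad on F#, the applied dominant of V → V/V.
B7/F#: dominant seventh chord on B = scale degree 5 → V43.
Em: root E is the tonic; minor triad there is i.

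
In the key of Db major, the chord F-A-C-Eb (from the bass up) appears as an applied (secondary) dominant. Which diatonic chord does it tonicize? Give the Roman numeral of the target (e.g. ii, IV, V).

vi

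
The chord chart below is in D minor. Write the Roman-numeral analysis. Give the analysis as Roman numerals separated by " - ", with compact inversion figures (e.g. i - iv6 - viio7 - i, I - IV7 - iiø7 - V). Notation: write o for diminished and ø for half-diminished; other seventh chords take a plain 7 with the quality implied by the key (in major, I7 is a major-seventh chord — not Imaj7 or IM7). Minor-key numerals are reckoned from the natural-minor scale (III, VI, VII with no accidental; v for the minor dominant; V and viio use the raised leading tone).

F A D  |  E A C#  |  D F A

F-A-D has root D, degree 1 in D minor, so i6.
E-A-C#: root A is the dominant; major triad there is V64.
D-F-A: root D is the tonic; minor triad there is i.

i6 - V64 - i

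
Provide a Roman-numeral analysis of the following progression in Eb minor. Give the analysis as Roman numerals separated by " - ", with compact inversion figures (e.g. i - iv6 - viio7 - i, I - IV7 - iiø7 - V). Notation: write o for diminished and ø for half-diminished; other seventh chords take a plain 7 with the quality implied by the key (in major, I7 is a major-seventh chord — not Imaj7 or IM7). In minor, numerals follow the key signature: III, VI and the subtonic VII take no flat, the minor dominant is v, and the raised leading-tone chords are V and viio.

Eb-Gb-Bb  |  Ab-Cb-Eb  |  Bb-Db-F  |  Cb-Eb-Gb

Eb-Gb-Bb has root Eb, degree 1 in Eb minor, so i.
Ab-Cb-Eb: minor triad on Ab = scale degree 4 → iv.
Bb-Db-F has root Bb, degree 5 in Eb minor, so v.
Cb-Eb-Gb: major triad on Cb = scale degree 6 → VI.

i - iv - v - VI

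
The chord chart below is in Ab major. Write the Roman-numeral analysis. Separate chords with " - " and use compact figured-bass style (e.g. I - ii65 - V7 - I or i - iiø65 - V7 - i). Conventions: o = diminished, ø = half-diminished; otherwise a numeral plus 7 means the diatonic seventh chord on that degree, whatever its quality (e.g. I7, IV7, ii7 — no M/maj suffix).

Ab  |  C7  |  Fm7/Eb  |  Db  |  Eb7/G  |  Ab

I - V7/vi - vi42 - IV - V65 - I

Ab: major triad on Ab = scale degree 1 → I.
C7: chromatic; C is V of vi, so V7/vi.
Fm7/Eb: root F is the submediant; minor seventh chord there is vi42.
Db: major triad on Db = scale degree 4 → IV.
Eb7/G has root Eb, degree 5 in Ab major, so V65.
Ab: root Ab is the tonic; major triad there is I.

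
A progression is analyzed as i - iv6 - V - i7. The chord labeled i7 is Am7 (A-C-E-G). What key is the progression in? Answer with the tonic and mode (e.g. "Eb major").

The anchor chord is a minor seventh chord on A, labeled i7.
If A is scale degree 1 and the mode makes that degree carry a minor seventh chord, the tonic is A and the mode is minor.

A minor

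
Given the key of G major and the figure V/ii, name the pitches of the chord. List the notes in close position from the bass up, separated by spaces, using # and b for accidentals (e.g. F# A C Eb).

E G# B

V/ii is a secondary dominant — the dominant triad of ii. ii in G major is A, so the applied chord's root is E, a perfect fifth above.
Building a major triad on E gives E-G#-B.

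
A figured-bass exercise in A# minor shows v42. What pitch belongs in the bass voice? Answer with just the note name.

v in A# minor has root E#; the chord is E#-G#-B#-D#.
The figure 42 means third inversion — the seventh is in the bass.

D#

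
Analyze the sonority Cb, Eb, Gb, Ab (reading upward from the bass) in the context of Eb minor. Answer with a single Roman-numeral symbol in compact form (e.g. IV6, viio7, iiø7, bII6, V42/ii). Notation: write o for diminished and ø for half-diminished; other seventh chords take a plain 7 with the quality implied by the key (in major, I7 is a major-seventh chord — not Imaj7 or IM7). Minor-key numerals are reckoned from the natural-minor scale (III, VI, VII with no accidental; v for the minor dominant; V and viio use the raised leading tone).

Stacked in thirds the chord is Ab-Cb-Eb-Gb: a minor seventh chord on Ab.
Ab is scale degree 4 in Eb minor, and a minor seventh chord on that degree is written iv7.
With Cb in the bass the chord is in first inversion, so the figured bass is 65.

iv65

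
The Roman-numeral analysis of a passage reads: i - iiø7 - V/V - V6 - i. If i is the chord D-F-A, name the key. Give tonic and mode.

The chord Dm is a minor triad rooted on D; its label is i.
If D is scale degree 1 and the mode makes that degree carry a minor triad, the tonic is D and the mode is minor.

D minor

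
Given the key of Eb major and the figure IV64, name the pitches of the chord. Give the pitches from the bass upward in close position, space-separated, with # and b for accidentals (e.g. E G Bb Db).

In Eb major, the fourth degree is Ab, and the diatonic chord built there is a major triad.
Stacking thirds from Ab gives Ab-C-Eb.
The figured bass 64 indicates second inversion, placing the fifth (Eb) in the bass: Eb-Ab-C.

Eb Ab C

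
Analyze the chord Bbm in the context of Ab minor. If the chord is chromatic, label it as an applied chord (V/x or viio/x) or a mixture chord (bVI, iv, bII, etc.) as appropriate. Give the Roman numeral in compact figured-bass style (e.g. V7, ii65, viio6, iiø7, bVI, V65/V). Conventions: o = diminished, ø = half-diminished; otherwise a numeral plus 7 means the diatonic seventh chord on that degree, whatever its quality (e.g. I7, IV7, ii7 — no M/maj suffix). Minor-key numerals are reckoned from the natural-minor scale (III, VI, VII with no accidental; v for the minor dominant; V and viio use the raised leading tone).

Stacked in thirds the chord is Bb-Db-F: a minor triad on Bb.
Bb is the second degree of Ab minor. This is the minor supertonic, borrowed from the parallel major (the Dorian ii).

ii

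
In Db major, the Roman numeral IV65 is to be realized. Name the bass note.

Bb

IV in Db major has root Gb; the chord is Gb-Bb-Db-F.
The figure 65 means first inversion — the third is in the bass.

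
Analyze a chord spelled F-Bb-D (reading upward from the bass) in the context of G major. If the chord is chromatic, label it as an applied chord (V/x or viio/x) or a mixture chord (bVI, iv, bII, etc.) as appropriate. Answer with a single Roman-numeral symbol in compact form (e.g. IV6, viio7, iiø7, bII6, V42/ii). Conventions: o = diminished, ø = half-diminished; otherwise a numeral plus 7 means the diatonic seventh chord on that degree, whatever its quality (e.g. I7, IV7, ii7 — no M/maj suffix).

bIII64

The pitches Bb-D-F form a major triad rooted on Bb.
Bb is the lowered third degree of G major (diatonic 3 would be B). This is a major triad on the lowered third degree, borrowed from the parallel minor.
With F in the bass the chord is in second inversion, so the figured bass is 64.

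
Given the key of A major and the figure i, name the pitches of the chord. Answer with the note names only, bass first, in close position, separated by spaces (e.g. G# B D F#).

A C E

Scale degree 1 in A major is A; here the chord built on it is altered to a minor triad. i is the minor tonic, borrowed from the parallel minor.
So the chord is A-C-E.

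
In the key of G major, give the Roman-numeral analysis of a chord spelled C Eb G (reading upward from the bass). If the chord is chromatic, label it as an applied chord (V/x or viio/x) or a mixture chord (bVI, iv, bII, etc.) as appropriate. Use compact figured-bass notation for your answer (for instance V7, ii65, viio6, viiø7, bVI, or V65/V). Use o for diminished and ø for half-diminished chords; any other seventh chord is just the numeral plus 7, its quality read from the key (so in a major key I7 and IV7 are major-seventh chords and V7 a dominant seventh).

iv

Stacked in thirds the chord is C-Eb-G: a minor triad on C.
C is the fourth degree of G major. This is the minor subdominant, borrowed from the parallel minor.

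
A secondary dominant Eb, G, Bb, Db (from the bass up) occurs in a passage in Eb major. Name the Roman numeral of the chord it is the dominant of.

The chord is a dominant seventh chord on Eb.
A dominant resolves down a perfect fifth: Eb → Ab. In Eb major, Ab is scale degree 4, i.e. IV.

IV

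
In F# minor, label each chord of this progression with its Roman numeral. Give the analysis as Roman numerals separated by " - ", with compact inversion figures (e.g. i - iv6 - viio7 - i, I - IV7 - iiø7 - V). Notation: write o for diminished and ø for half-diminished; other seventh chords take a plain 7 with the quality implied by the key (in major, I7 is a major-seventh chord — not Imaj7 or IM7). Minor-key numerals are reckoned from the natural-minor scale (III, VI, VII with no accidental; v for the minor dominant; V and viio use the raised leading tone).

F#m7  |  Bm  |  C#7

i7 - iv - V7

F#m7: root F# is the tonic; minor seventh chord there is i7.
Bm: root B is the subdominant; minor triad there is iv.
C#7: dominant seventh chord on C# = scale degree 5 → V7.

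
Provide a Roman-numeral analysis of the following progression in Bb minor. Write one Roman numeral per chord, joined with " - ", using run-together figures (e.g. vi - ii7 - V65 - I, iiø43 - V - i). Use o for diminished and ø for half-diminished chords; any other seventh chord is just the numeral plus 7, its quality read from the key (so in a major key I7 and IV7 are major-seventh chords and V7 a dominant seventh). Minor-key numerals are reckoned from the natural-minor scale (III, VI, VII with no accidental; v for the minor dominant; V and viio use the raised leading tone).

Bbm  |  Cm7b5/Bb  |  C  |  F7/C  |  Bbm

Bbm has root Bb, degree 1 in Bb minor, so i.
Cm7b5/Bb: root C is the supertonic; half-diminished seventh chord there is iiø42.
C: chromatic; C is V of V, so V/V.
F7/C: root F is the dominant; dominant seventh chord there is V43.
Bbm: root Bb is the tonic; minor triad there is i.

i - iiø42 - V/V - V43 - i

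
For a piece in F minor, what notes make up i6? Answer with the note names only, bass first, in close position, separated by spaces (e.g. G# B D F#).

Ab C F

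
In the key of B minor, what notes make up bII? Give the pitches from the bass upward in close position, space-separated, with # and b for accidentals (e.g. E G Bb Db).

bII is the Neapolitan chord — a major triad on the lowered second degree. In B minor that root is C.
So the chord is C-E-G.

C E G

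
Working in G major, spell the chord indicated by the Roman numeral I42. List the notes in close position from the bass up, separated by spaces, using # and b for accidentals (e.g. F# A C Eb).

F# G B D

In G major, the tonic is G, and the diatonic chord built there is a major seventh chord.
That chord is spelled G-B-D-F#.
The figured bass 42 indicates third inversion, placing the seventh (F#) in the bass: F#-G-B-D.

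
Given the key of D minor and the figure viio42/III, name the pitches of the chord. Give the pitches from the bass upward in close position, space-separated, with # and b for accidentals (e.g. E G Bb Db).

viio42/III is a secondary leading-tone chord. The target III is F in D minor; the applied chord is rooted a semitone below, on E.
Building a fully diminished seventh chord on E gives E-G-Bb-Db.
With the 42 figure the chord is in third inversion; from the bass Db upward in close position it reads Db-E-G-Bb.

Db E G Bb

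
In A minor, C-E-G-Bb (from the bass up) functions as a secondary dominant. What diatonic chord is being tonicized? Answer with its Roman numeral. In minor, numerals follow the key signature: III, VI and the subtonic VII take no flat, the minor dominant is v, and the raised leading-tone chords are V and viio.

VI

The chord is a dominant seventh chord on C.
A dominant resolves down a perfect fifth: C → F. In A minor, F is scale degree 6, i.e. VI.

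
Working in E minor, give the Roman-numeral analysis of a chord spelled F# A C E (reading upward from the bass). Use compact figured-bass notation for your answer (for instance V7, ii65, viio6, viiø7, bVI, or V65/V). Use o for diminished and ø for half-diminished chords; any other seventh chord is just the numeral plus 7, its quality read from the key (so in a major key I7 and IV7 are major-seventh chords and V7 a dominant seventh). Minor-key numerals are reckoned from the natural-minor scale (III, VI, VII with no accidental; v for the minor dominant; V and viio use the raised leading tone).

Stacked in thirds the chord is F#-A-C-E: a half-diminished seventh chord on F#.
In E minor, F# is the supertonic; the diatonic half-diminished seventh chord there is iiø7.

iiø7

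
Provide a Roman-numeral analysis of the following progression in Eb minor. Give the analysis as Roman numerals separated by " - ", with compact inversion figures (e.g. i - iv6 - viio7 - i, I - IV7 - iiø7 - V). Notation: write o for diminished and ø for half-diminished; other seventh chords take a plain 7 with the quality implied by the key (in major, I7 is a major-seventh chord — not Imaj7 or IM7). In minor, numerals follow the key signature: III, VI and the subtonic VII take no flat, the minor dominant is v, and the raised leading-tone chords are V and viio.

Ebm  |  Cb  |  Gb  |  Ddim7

i - VI - III - viio7

Ebm has root Eb, degree 1 in Eb minor, so i.
Cb: major triad on Cb = scale degree 6 → VI.
Gb: major triad on Gb = scale degree 3 → III.
Ddim7 has root D, degree 7 in Eb minor, so viio7.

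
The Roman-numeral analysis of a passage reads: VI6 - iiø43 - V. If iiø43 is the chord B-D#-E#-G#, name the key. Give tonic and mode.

D# minor

iiø43 is given as B-D#-E#-G# — a half-diminished seventh chord with root E#.
iiø43 on E# implies E# is the supertonic; that puts the tonic at D#, and the lowercase numeral fits minor mode.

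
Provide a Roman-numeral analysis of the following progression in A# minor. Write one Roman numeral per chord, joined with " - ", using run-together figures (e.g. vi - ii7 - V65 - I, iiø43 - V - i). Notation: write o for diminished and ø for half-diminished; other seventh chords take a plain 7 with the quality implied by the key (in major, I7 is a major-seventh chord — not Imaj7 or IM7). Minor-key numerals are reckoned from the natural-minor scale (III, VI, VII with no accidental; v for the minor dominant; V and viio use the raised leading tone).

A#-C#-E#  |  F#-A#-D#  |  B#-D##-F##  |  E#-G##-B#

A#-C#-E#: root A# is the tonic; minor triad there is i.
F#-A#-D#: minor triad on D# = scale degree 4 → iv6.
B#-D##-F##: a major triad on B#, the applied dominant of V → V/V.
E#-G##-B#: major triad on E# = scale degree 5 → V.

i - iv6 - V/V - V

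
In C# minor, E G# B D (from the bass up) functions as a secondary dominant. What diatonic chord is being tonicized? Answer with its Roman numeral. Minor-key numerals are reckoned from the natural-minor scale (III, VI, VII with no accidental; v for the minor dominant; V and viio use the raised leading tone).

VI

The chord is a dominant seventh chord on E.
A dominant resolves down a perfect fifth: E → A. In C# minor, A is scale degree 6, i.e. VI.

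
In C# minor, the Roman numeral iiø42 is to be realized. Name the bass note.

C#

iiø in C# minor has root D#; the chord is D#-F#-A-C#.
The figure 42 means third inversion — the seventh is in the bass.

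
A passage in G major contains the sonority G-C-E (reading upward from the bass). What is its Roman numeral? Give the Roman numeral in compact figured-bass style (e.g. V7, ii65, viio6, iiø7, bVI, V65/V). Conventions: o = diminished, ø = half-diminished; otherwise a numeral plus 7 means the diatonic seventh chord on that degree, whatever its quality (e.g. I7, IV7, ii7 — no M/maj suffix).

IV64

Stacked in thirds the chord is C-E-G: a major triad on C.
In G major, C is the subdominant; the diatonic major triad there is IV.
With G in the bass the chord is in second inversion, so the figured bass is 64.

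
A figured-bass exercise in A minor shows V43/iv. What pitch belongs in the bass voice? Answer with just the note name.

E

The applied chord V43/iv is rooted on A: A-C#-E-G.
The figure 43 means second inversion — the fifth is in the bass.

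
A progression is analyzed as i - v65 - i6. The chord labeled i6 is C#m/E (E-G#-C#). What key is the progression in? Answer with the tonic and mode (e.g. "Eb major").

C# minor

The anchor chord is a minor triad on C#, labeled i6.
If C# is scale degree 1 and the mode makes that degree carry a minor triad, the tonic is C# and the mode is minor.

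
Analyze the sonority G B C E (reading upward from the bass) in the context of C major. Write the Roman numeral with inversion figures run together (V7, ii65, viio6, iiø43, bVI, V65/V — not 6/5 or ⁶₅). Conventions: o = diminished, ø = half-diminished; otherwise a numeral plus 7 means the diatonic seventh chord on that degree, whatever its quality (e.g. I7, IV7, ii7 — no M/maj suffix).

I43

The pitches C-E-G-B form a major seventh chord rooted on C.
C is scale degree 1 in C major, and a major seventh chord on that degree is written I7.
With G in the bass the chord is in second inversion, so the figured bass is 43.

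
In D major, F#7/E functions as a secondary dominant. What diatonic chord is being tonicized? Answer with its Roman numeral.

vi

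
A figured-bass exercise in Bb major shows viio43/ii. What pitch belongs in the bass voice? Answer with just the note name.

F

The applied chord viio43/ii is rooted on B: B-D-F-Ab.
The figure 43 means second inversion — the fifth is in the bass.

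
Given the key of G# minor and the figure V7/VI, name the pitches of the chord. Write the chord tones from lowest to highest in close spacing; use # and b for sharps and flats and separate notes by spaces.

B D# F# A

V7/VI is a secondary dominant — the dominant seventh of VI. VI in G# minor is E, so the applied chord's root is B, a perfect fifth above.
Building a dominant seventh chord on B gives B-D#-F#-A.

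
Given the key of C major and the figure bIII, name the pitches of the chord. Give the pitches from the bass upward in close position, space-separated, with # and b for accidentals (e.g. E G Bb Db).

Scale degree 3 in C major is E; lowering it a half step gives Eb. bIII is a major triad on the lowered third degree, borrowed from the parallel minor.
So the chord is Eb-G-Bb, a major triad.

Eb G Bb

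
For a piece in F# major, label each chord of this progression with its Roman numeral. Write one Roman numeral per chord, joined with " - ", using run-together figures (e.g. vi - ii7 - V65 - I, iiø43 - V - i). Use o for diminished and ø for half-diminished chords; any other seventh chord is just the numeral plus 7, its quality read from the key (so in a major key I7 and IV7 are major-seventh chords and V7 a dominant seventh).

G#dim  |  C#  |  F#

G#dim: G# with this quality isn't in the key; it's iio, borrowed from the parallel minor.
C#: major triad on C# = scale degree 5 → V.
F#: major triad on F# = scale degree 1 → I.

iio - V - I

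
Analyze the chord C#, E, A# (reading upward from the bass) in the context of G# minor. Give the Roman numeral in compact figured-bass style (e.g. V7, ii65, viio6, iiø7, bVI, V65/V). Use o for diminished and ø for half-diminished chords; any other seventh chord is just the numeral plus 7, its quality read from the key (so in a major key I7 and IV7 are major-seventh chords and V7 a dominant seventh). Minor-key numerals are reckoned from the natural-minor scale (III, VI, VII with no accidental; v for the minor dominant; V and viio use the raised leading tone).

iio6

The pitches A#-C#-E form a diminished triad rooted on A#.
A# is scale degree 2 in G# minor, and a diminished triad on that degree is written iio.
With C# in the bass the chord is in first inversion, so the figured bass is 6.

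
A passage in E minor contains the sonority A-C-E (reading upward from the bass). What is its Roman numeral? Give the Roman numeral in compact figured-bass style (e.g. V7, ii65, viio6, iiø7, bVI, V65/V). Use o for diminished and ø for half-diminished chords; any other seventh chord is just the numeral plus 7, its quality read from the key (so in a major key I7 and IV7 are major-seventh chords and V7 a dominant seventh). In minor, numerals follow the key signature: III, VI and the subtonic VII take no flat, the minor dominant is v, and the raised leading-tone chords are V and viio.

Stacked in thirds the chord is A-C-E: a minor triad on A.
A is scale degree 4 in E minor, and a minor triad on that degree is written iv.

iv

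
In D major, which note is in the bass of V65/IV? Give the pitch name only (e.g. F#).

F#

The applied chord V65/IV is rooted on D: D-F#-A-C.
The figure 65 means first inversion — the third is in the bass.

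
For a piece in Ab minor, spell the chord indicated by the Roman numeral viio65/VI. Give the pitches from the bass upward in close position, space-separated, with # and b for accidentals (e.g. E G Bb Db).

Gb Bbb Dbb Eb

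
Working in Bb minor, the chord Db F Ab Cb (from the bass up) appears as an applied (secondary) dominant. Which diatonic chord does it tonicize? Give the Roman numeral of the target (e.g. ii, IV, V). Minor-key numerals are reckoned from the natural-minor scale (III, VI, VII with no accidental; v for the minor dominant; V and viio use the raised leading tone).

VI

The chord is a dominant seventh chord on Db.
A dominant resolves down a perfect fifth: Db → Gb. In Bb minor, Gb is scale degree 6, i.e. VI.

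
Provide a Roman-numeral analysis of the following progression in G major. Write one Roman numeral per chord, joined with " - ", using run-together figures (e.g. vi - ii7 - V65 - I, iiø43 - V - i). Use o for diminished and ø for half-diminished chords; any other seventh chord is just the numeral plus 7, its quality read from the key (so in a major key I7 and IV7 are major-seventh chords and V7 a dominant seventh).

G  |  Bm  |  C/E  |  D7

I - iii - IV6 - V7

G: major triad on G = scale degree 1 → I.
Bm has root B, degree 3 in G major, so iii.
C/E: major triad on C = scale degree 4 → IV6.
D7: root D is the dominant; dominant seventh chord there is V7.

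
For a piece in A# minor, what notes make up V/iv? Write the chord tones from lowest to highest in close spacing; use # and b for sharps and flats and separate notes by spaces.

A# C## E#

V/iv is a secondary dominant — the dominant triad of iv. iv in A# minor is D#, so the applied chord's root is A#, a perfect fifth above.
Building a major triad on A# gives A#-C##-E#.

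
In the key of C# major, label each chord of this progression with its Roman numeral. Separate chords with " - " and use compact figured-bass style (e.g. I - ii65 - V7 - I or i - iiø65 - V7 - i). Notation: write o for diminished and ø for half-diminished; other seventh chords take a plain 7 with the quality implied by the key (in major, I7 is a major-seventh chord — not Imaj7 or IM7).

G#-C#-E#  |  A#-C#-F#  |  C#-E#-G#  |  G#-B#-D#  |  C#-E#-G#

G#-C#-E#: major triad on C# = scale degree 1 → I64.
A#-C#-F#: major triad on F# = scale degree 4 → IV6.
C#-E#-G#: major triad on C# = scale degree 1 → I.
G#-B#-D#: root G# is the dominant; major triad there is V.
C#-E#-G#: root C# is the tonic; major triad there is I.

I64 - IV6 - I - V - I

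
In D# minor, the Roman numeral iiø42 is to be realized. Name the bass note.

D#

iiø in D# minor has root E#; the chord is E#-G#-B-D#.
The figure 42 means third inversion — the seventh is in the bass.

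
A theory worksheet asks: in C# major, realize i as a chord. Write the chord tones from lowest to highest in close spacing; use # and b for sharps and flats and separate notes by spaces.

C# E G#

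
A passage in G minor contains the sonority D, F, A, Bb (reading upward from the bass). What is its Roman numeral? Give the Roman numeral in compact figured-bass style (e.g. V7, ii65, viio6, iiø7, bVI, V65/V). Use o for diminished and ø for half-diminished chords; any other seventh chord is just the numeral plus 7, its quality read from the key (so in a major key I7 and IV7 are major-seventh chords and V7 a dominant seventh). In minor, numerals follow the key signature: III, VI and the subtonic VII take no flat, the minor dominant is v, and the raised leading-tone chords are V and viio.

III65

Stacked in thirds the chord is Bb-D-F-A: a major seventh chord on Bb.
In G minor, Bb is the mediant; the diatonic major seventh chord there is III7.
With D in the bass the chord is in first inversion, so the figured bass is 65.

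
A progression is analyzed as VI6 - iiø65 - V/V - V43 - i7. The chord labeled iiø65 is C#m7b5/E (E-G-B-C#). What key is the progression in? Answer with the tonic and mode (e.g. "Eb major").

The anchor chord is a half-diminished seventh chord on C#, labeled iiø65.
If C# is scale degree 2 and the mode makes that degree carry a half-diminished seventh chord, the tonic is B and the mode is minor.

B minor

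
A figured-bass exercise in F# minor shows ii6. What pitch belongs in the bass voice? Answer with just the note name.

B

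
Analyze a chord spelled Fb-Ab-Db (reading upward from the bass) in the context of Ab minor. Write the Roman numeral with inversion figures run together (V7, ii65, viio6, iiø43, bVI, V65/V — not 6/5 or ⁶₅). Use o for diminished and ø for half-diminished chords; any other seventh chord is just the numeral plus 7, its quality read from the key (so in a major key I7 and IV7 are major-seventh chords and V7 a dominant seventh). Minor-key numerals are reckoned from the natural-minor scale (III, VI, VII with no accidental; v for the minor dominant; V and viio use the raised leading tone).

iv6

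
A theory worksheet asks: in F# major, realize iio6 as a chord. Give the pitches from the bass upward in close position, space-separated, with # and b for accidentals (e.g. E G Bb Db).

B D G#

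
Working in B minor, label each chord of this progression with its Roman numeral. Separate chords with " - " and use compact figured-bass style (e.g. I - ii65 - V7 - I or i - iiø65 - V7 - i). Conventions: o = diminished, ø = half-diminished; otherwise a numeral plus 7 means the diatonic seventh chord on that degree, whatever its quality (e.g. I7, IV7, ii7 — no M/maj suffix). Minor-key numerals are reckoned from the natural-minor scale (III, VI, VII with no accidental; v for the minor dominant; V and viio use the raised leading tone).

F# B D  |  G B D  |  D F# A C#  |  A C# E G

F#-B-D: minor triad on B = scale degree 1 → i64.
G-B-D has root G, degree 6 in B minor, so VI.
D-F#-A-C# has root D, degree 3 in B minor, so III7.
A-C#-E-G has root A, degree 7 in B minor, so VII7.

i64 - VI - III7 - VII7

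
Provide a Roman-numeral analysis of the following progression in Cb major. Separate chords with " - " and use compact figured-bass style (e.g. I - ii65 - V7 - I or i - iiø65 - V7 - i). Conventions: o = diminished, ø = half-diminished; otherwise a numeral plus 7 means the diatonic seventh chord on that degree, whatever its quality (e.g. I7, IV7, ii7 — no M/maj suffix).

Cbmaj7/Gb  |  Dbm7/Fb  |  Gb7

Cbmaj7/Gb has root Cb, degree 1 in Cb major, so I43.
Dbm7/Fb has root Db, degree 2 in Cb major, so ii65.
Gb7: dominant seventh chord on Gb = scale degree 5 → V7.

I43 - ii65 - V7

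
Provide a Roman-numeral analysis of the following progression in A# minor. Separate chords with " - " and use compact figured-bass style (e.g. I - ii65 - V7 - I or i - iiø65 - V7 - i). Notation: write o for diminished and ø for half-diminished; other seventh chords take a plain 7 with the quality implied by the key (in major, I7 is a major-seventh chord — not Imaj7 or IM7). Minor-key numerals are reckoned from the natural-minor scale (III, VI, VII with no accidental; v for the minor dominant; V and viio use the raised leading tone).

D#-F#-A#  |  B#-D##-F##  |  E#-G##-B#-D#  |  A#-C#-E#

iv - V/V - V7 - i

D#-F#-A# has root D#, degree 4 in A# minor, so iv.
B#-D##-F## is the secondary dominant of V (major triad on B#): V/V.
E#-G##-B#-D#: dominant seventh chord on E# = scale degree 5 → V7.
A#-C#-E#: root A# is the tonic; minor triad there is i.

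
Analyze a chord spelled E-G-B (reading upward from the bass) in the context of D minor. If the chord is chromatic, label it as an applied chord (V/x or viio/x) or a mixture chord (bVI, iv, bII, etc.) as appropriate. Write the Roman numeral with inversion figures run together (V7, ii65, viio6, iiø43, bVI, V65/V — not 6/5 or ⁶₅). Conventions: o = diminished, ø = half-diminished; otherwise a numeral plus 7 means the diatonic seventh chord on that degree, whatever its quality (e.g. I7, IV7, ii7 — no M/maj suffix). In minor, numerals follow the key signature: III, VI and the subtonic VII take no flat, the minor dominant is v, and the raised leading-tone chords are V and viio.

Stacked in thirds the chord is E-G-B: a minor triad on E.
E is the second degree of D minor. This is the minor supertonic, borrowed from the parallel major (the Dorian ii).

ii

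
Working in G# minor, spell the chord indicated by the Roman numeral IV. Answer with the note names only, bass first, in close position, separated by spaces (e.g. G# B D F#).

C# E# G#

IV is the major subdominant, borrowed from the parallel major. In G# minor that root is C#.
So the chord is C#-E#-G#.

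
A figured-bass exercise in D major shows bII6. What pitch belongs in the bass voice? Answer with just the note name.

G

bII in D major has root Eb; the chord is Eb-G-Bb.
The figure 6 means first inversion — the third is in the bass.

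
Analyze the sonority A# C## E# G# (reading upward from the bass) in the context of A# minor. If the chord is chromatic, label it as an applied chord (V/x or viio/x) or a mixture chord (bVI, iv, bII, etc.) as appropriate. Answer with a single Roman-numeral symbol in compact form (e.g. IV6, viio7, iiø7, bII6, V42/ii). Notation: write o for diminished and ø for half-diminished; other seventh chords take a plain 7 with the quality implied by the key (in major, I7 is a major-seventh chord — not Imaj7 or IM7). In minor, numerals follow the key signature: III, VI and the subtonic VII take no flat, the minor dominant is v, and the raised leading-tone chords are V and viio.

V7/iv

Stacked in thirds the chord is A#-C##-E#-G#: a dominant seventh chord on A#.
A# is not a diatonic chord root with this quality in A# minor, but it lies a perfect fifth above D# (iv), so the chord functions as an applied dominant of iv.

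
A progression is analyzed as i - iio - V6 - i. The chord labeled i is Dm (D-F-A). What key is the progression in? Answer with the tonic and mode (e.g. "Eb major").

D minor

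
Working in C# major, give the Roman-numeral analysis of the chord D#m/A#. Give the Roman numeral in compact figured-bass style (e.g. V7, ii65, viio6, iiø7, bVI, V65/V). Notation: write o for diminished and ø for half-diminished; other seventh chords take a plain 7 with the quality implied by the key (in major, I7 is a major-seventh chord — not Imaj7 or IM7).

ii64

The pitches D#-F#-A# form a minor triad rooted on D#.
In C# major, D# is the supertonic; the diatonic minor triad there is ii.
With A# in the bass the chord is in second inversion, so the figured bass is 64.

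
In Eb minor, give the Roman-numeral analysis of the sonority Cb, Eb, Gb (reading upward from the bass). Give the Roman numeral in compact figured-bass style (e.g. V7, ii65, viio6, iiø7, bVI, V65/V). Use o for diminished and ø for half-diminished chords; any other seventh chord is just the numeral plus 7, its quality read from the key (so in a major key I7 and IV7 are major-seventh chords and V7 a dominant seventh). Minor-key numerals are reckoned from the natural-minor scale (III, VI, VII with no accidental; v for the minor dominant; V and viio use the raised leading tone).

Stacked in thirds the chord is Cb-Eb-Gb: a major triad on Cb.
Cb is scale degree 6 in Eb minor, and a major triad on that degree is written VI.

VI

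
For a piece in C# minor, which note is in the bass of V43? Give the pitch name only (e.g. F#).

V in C# minor has root G#; the chord is G#-B#-D#-F#.
The figure 43 means second inversion — the fifth is in the bass.

D#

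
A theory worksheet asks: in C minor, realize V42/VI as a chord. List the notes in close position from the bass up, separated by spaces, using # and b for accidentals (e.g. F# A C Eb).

V42/VI is a secondary dominant — the dominant seventh of VI. VI in C minor is Ab, so the applied chord's root is Eb, a perfect fifth above.
Building a dominant seventh chord on Eb gives Eb-G-Bb-Db.
With the 42 figure the chord is in third inversion; from the bass Db upward in close position it reads Db-Eb-G-Bb.

Db Eb G Bb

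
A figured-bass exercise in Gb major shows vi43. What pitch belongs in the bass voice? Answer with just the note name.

vi in Gb major has root Eb; the chord is Eb-Gb-Bb-Db.
The figure 43 means second inversion — the fifth is in the bass.

Bb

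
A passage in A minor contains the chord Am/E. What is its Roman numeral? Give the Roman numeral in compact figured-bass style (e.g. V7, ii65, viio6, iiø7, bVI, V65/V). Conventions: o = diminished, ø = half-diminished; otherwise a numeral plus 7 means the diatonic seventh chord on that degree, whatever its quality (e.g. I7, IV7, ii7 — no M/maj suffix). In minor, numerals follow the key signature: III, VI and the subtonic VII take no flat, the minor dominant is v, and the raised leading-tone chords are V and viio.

i64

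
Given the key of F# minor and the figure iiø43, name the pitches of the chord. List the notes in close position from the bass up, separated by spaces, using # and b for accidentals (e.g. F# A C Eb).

In F# minor, the supertonic is G#, and the diatonic chord built there is a half-diminished seventh chord.
That chord is spelled G#-B-D-F#.
With the 43 figure the chord is in second inversion; from the bass D upward in close position it reads D-F#-G#-B.

D F# G# B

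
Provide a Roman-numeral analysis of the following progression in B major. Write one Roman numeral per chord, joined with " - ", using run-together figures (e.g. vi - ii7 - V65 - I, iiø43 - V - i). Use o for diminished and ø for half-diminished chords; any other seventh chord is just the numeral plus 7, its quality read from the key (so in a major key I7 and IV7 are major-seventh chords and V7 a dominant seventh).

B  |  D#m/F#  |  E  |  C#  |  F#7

I - iii6 - IV - V/V - V7

B: major triad on B = scale degree 1 → I.
D#m/F# has root D#, degree 3 in B major, so iii6.
E has root E, degree 4 in B major, so IV.
C#: a major triad on C#, the applied dominant of V → V/V.
F#7 has root F#, degree 5 in B major, so V7.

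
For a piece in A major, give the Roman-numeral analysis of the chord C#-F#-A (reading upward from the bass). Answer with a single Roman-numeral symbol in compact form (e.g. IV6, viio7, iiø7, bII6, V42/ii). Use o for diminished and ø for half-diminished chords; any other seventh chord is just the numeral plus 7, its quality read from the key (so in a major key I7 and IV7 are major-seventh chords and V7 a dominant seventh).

vi64

The pitches F#-A-C# form a minor triad rooted on F#.
In A major, F# is the submediant; the diatonic minor triad there is vi.
With C# in the bass the chord is in second inversion, so the figured bass is 64.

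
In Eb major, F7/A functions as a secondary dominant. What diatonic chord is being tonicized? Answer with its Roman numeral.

V

The chord is a dominant seventh chord on F.
A dominant resolves down a perfect fifth: F → Bb. In Eb major, Bb is scale degree 5, i.e. V.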